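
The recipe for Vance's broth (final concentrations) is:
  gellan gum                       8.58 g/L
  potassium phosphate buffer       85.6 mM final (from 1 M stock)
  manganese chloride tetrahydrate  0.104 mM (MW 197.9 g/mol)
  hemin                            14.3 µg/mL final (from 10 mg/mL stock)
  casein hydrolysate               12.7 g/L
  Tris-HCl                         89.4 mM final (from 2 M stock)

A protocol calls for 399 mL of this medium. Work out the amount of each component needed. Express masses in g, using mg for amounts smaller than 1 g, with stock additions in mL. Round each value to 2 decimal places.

gellan gum 3.42 g; potassium phosphate buffer 34.15 mL; manganese chloride tetrahydrate 8.21 mg; hemin 0.57 mL; casein hydrolysate 5.07 g; Tris-HCl 17.84 mL

Target volume = 399 mL = 0.399 L.
gellan gum: 8.58 g/L × 0.399 L = 3.42 g
potassium phosphate buffer: C1V1 = C2V2 → 85.6 mM × 399 mL ÷ 1000 mM = 34.15 mL
manganese chloride tetrahydrate: 0.104 mmol/L × 197.9 mg/mmol × 0.399 L = 8.21 mg
hemin: V = C2·V2/C1 = 14.3 µg/mL × 399 mL ÷ 10000 µg/mL = 0.57 mL
casein hydrolysate: 12.7 g/L × 0.399 L = 5.07 g
Tris-HCl: dilute stock: 89.4 mM × 399 mL ÷ 2000 mM = 17.84 mL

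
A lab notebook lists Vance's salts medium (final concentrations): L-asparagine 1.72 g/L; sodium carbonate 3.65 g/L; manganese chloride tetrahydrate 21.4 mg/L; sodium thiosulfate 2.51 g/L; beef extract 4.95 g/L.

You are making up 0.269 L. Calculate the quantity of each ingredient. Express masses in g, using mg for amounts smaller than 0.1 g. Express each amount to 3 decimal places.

Working volume: 0.269 L.
L-asparagine: 1.72 g/L × 0.269 L = 0.463 g
sodium carbonate: 3.65 g/L × 0.269 L = 0.982 g
manganese chloride tetrahydrate: 21.4 mg/L × 0.269 L = 5.757 mg
sodium thiosulfate: 2.51 g/L × 0.269 L = 0.675 g
beef extract: 4.95 g/L × 0.269 L = 1.332 g

L-asparagine 0.463 g; sodium carbonate 0.982 g; manganese chloride tetrahydrate 5.757 mg; sodium thiosulfate 0.675 g; beef extract 1.332 g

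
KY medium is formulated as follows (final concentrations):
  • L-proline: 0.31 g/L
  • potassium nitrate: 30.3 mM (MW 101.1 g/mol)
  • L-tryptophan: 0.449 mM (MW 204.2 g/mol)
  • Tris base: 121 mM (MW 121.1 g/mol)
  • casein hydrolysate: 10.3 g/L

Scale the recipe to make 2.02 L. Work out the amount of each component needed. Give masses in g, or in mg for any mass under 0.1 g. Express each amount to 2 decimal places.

Scale factor relative to 1 L: 2.02.
L-proline: 0.31 g/L × 2.02 L = 0.63 g
potassium nitrate: 30.3 mmol/L × 101.1 g/mol × 2.02 L ÷ 1000 = 6.19 g
L-tryptophan: 0.449 mmol/L × 204.2 g/mol × 2.02 L ÷ 1000 = 0.19 g
Tris base: 121 mmol/L × 121.1 g/mol × 2.02 L ÷ 1000 = 29.60 g
casein hydrolysate: 10.3 g/L × 2.02 L = 20.81 g

L-proline 0.63 g; potassium nitrate 6.19 g; L-tryptophan 0.19 g; Tris base 29.60 g; casein hydrolysate 20.81 g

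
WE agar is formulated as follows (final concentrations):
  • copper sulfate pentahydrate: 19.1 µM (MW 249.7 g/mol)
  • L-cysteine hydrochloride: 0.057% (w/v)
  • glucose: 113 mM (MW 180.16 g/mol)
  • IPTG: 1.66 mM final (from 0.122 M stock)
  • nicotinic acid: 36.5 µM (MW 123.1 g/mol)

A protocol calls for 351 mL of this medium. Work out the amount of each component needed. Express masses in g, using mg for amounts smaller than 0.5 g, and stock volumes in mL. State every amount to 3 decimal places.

Working volume: 351 mL = 0.351 L.
copper sulfate pentahydrate: 19.1 µmol/L × 249.7 g/mol × 0.351 L ÷ 1000 = 1.674 mg
L-cysteine hydrochloride: 0.057 g per 100 mL × 351 mL ÷ 100 = 0.20007 g = 200.070 mg
glucose: 113 mmol/L × 180.16 g/mol × 0.351 L ÷ 1000 = 7.146 g
IPTG: V = C2·V2/C1 = 1.66 mM × 351 mL ÷ 122 mM = 4.776 mL
nicotinic acid: 36.5 µmol/L × 123.1 g/mol × 0.351 L ÷ 1000 = 1.577 mg

copper sulfate pentahydrate 1.674 mg; L-cysteine hydrochloride 200.070 mg; glucose 7.146 g; IPTG 4.776 mL; nicotinic acid 1.577 mg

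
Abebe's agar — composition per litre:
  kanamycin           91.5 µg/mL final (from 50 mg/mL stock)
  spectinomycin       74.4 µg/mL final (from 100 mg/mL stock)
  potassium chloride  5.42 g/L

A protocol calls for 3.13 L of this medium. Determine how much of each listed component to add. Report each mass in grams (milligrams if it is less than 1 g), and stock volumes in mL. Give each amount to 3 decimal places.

kanamycin 5.728 mL; spectinomycin 2.329 mL; potassium chloride 16.965 g

Scale factor relative to 1 L: 3.13.
kanamycin: C1V1 = C2V2 → 91.5 µg/mL × 3130 mL ÷ 50000 µg/mL = 5.728 mL
spectinomycin: V = C2·V2/C1 = 74.4 µg/mL × 3130 mL ÷ 100000 µg/mL = 2.329 mL
potassium chloride: 5.42 g/L × 3.13 L = 16.965 g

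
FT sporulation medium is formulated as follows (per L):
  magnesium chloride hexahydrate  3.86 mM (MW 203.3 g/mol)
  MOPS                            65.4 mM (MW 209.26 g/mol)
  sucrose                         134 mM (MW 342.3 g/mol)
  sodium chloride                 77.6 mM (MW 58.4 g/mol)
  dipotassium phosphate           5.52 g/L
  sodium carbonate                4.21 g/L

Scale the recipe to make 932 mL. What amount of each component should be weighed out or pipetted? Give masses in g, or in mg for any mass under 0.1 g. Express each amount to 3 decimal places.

magnesium chloride hexahydrate 0.731 g; MOPS 12.755 g; sucrose 42.749 g; sodium chloride 4.224 g; dipotassium phosphate 5.145 g; sodium carbonate 3.924 g

Target volume = 932 mL = 0.932 L.
magnesium chloride hexahydrate: 3.86 mmol/L × 203.3 g/mol × 0.932 L ÷ 1000 = 0.731 g
MOPS: 65.4 mmol/L × 209.26 g/mol × 0.932 L ÷ 1000 = 12.755 g
sucrose: 134 mmol/L × 342.3 g/mol × 0.932 L ÷ 1000 = 42.749 g
sodium chloride: 77.6 mmol/L × 58.4 g/mol × 0.932 L ÷ 1000 = 4.224 g
dipotassium phosphate: 5.52 g/L × 0.932 L = 5.145 g
sodium carbonate: 4.21 g/L × 0.932 L = 3.924 g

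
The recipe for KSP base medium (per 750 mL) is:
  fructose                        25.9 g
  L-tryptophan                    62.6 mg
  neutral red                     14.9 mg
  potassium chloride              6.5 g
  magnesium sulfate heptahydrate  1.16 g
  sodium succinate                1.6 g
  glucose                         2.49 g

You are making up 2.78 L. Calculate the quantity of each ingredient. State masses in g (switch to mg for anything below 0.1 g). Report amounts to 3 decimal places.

Scale factor = 2780 mL / 750 mL = 3.70667.
fructose: 25.9 g × (2780 mL / 750 mL) = 96.003 g
L-tryptophan: 62.6 mg × (2780 mL / 750 mL) = 232.037 mg = 0.232 g
neutral red: 14.9 mg × (2780 mL / 750 mL) = 55.229 mg
potassium chloride: 6.5 g × (2780 mL / 750 mL) = 24.093 g
magnesium sulfate heptahydrate: 1.16 g × (2780 mL / 750 mL) = 4.300 g
sodium succinate: 1.6 g × (2780 mL / 750 mL) = 5.931 g
glucose: 2.49 g × (2780 mL / 750 mL) = 9.230 g

fructose 96.003 g; L-tryptophan 0.232 g; neutral red 55.229 mg; potassium chloride 24.093 g; magnesium sulfate heptahydrate 4.300 g; sodium succinate 5.931 g; glucose 9.230 g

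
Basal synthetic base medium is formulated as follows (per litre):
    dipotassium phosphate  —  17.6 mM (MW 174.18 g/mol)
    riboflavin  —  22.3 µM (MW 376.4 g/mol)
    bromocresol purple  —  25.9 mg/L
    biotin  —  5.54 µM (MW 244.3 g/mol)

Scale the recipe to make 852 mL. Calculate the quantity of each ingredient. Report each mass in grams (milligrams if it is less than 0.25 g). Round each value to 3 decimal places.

Working volume: 852 mL = 0.852 L.
dipotassium phosphate: 17.6 mmol/L × 174.18 g/mol × 0.852 L ÷ 1000 = 2.612 g
riboflavin: 22.3 µmol/L × 376.4 g/mol × 0.852 L ÷ 1000 = 7.151 mg
bromocresol purple: 25.9 mg/L × 0.852 L = 22.067 mg
biotin: 5.54 µmol/L × 244.3 g/mol × 0.852 L ÷ 1000 = 1.153 mg

dipotassium phosphate 2.612 g; riboflavin 7.151 mg; bromocresol purple 22.067 mg; biotin 1.153 mg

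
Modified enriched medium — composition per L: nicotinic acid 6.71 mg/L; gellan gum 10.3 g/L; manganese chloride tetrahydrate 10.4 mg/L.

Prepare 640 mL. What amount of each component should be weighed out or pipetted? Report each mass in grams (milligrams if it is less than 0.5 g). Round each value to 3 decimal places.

nicotinic acid 4.294 mg; gellan gum 6.592 g; manganese chloride tetrahydrate 6.656 mg

Working volume: 640 mL = 0.64 L.
nicotinic acid: 6.71 mg/L × 0.64 L = 4.294 mg
gellan gum: 10.3 g/L × 0.64 L = 6.592 g
manganese chloride tetrahydrate: 10.4 mg/L × 0.64 L = 6.656 mg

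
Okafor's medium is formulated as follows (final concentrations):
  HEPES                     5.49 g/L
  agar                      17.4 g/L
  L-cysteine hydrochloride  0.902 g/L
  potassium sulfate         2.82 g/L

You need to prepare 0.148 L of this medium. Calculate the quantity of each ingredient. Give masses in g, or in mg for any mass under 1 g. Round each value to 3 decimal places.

HEPES 812.520 mg; agar 2.575 g; L-cysteine hydrochloride 133.496 mg; potassium sulfate 417.360 mg

Scale factor relative to 1 L: 0.148.
HEPES: 5.49 g/L × 0.148 L = 0.81252 g = 812.520 mg
agar: 17.4 g/L × 0.148 L = 2.575 g
L-cysteine hydrochloride: 0.902 g/L × 0.148 L = 0.133496 g = 133.496 mg
potassium sulfate: 2.82 g/L × 0.148 L = 0.41736 g = 417.360 mg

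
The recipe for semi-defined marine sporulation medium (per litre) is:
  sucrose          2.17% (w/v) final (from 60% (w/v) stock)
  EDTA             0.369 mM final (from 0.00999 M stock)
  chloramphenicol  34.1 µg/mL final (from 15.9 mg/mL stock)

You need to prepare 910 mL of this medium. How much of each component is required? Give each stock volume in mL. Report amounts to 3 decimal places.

sucrose 32.912 mL; EDTA 33.613 mL; chloramphenicol 1.952 mL

Target volume = 910 mL = 0.91 L.
sucrose: C1V1 = C2V2 → 2.17% ÷ 60% × 910 mL = 32.912 mL
EDTA: C1V1 = C2V2 → 0.369 mM × 910 mL ÷ 9.99 mM = 33.613 mL
chloramphenicol: dilute stock: 34.1 µg/mL × 910 mL ÷ 15900 µg/mL = 1.952 mL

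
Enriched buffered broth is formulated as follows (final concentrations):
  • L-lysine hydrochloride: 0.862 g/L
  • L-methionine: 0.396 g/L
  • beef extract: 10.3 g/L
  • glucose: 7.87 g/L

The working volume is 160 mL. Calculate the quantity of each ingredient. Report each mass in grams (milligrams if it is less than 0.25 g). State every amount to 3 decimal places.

L-lysine hydrochloride 137.920 mg; L-methionine 63.360 mg; beef extract 1.648 g; glucose 1.259 g

Working volume: 160 mL = 0.16 L.
L-lysine hydrochloride: 0.862 g/L × 0.16 L = 0.13792 g = 137.920 mg
L-methionine: 0.396 g/L × 0.16 L = 0.06336 g = 63.360 mg
beef extract: 10.3 g/L × 0.16 L = 1.648 g
glucose: 7.87 g/L × 0.16 L = 1.259 g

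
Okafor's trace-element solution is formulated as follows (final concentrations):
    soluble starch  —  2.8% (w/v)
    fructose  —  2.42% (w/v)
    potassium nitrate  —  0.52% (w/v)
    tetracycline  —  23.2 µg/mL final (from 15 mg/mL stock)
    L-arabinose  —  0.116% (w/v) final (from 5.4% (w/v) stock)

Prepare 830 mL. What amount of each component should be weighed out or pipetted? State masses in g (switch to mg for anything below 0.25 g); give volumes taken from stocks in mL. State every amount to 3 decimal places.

Working volume: 830 mL = 0.83 L.
soluble starch: 2.8 g per 100 mL × 830 mL ÷ 100 = 23.240 g
fructose: 2.42% w/v = 24.2 g/L → 24.2 × 0.83 L = 20.086 g
potassium nitrate: 0.52% w/v = 5.2 g/L → 5.2 × 0.83 L = 4.316 g
tetracycline: dilute stock: 23.2 µg/mL × 830 mL ÷ 15000 µg/mL = 1.284 mL
L-arabinose: C1V1 = C2V2 → 0.116% ÷ 5.4% × 830 mL = 17.830 mL

soluble starch 23.240 g; fructose 20.086 g; potassium nitrate 4.316 g; tetracycline 1.284 mL; L-arabinose 17.830 mL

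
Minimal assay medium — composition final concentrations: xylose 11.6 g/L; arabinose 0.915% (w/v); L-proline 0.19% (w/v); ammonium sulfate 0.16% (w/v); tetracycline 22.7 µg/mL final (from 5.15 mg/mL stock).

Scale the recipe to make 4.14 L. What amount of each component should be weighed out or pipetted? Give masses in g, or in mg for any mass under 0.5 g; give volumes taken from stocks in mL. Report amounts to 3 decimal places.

xylose 48.024 g; arabinose 37.881 g; L-proline 7.866 g; ammonium sulfate 6.624 g; tetracycline 18.248 mL

Working volume: 4.14 L.
xylose: 11.6 g/L × 4.14 L = 48.024 g
arabinose: 0.915 g per 100 mL × 4140 mL ÷ 100 = 37.881 g
L-proline: 0.19% w/v = 1.9 g/L → 1.9 × 4.14 L = 7.866 g
ammonium sulfate: 0.16% w/v = 1.6 g/L → 1.6 × 4.14 L = 6.624 g
tetracycline: V = C2·V2/C1 = 22.7 µg/mL × 4140 mL ÷ 5150 µg/mL = 18.248 mL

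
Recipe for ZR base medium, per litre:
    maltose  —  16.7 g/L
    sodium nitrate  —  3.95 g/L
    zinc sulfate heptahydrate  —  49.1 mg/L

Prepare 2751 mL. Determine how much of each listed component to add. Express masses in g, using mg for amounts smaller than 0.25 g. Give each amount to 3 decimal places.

Working volume: 2751 mL = 2.751 L.
maltose: 16.7 g/L × 2.751 L = 45.942 g
sodium nitrate: 3.95 g/L × 2.751 L = 10.866 g
zinc sulfate heptahydrate: 49.1 mg/L × 2.751 L = 135.074 mg

maltose 45.942 g; sodium nitrate 10.866 g; zinc sulfate heptahydrate 135.074 mg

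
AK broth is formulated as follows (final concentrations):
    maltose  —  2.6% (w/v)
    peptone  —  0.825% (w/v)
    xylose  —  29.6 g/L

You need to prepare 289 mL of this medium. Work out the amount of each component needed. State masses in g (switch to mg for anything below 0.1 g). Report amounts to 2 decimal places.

Working volume: 289 mL = 0.289 L.
maltose: 2.6 g per 100 mL × 289 mL ÷ 100 = 7.51 g
peptone: 0.825% w/v = 8.25 g/L → 8.25 × 0.289 L = 2.38 g
xylose: 29.6 g/L × 0.289 L = 8.55 g

maltose 7.51 g; peptone 2.38 g; xylose 8.55 g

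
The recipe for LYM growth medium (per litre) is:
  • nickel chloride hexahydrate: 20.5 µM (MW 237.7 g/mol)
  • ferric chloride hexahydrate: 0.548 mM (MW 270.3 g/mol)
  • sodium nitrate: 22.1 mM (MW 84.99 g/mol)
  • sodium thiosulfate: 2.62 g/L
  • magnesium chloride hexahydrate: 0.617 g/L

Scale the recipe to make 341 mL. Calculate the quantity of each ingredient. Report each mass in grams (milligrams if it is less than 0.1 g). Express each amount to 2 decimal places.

Scale factor relative to 1 L: 0.341.
nickel chloride hexahydrate: 20.5 µmol/L × 237.7 g/mol × 0.341 L ÷ 1000 = 1.66 mg
ferric chloride hexahydrate: 0.548 mmol/L × 270.3 mg/mmol × 0.341 L = 50.51 mg
sodium nitrate: 22.1 mmol/L × 84.99 g/mol × 0.341 L ÷ 1000 = 0.64 g
sodium thiosulfate: 2.62 g/L × 0.341 L = 0.89 g
magnesium chloride hexahydrate: 0.617 g/L × 0.341 L = 0.21 g

nickel chloride hexahydrate 1.66 mg; ferric chloride hexahydrate 50.51 mg; sodium nitrate 0.64 g; sodium thiosulfate 0.89 g; magnesium chloride hexahydrate 0.21 g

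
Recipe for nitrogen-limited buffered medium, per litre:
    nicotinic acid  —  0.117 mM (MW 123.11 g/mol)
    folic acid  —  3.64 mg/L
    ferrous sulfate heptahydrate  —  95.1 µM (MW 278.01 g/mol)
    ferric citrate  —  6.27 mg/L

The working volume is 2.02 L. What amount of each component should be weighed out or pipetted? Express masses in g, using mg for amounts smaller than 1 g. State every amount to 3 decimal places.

Scale factor relative to 1 L: 2.02.
nicotinic acid: 0.117 mmol/L × 123.11 mg/mmol × 2.02 L = 29.096 mg
folic acid: 3.64 mg/L × 2.02 L = 7.353 mg
ferrous sulfate heptahydrate: 95.1 µmol/L × 278.01 g/mol × 2.02 L ÷ 1000 = 53.406 mg
ferric citrate: 6.27 mg/L × 2.02 L = 12.665 mg

nicotinic acid 29.096 mg; folic acid 7.353 mg; ferrous sulfate heptahydrate 53.406 mg; ferric citrate 12.665 mg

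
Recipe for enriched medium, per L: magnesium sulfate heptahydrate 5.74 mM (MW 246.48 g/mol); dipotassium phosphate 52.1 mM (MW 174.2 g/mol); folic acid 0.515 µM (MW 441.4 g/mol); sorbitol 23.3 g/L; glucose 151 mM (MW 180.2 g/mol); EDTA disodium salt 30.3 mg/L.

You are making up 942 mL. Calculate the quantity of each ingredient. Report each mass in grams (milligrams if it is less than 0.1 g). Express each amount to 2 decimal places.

magnesium sulfate heptahydrate 1.33 g; dipotassium phosphate 8.55 g; folic acid 0.21 mg; sorbitol 21.95 g; glucose 25.63 g; EDTA disodium salt 28.54 mg

Working volume: 942 mL = 0.942 L.
magnesium sulfate heptahydrate: 5.74 mmol/L × 246.48 g/mol × 0.942 L ÷ 1000 = 1.33 g
dipotassium phosphate: 52.1 mmol/L × 174.2 g/mol × 0.942 L ÷ 1000 = 8.55 g
folic acid: 0.515 µmol/L × 441.4 g/mol × 0.942 L ÷ 1000 = 0.21 mg
sorbitol: 23.3 g/L × 0.942 L = 21.95 g
glucose: 151 mmol/L × 180.2 g/mol × 0.942 L ÷ 1000 = 25.63 g
EDTA disodium salt: 30.3 mg/L × 0.942 L = 28.54 mg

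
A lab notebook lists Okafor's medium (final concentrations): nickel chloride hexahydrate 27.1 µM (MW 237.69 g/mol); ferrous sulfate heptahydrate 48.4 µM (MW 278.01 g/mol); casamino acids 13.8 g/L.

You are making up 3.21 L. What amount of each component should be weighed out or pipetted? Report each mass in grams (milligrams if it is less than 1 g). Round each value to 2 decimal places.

Scale factor relative to 1 L: 3.21.
nickel chloride hexahydrate: 27.1 µmol/L × 237.69 g/mol × 3.21 L ÷ 1000 = 20.68 mg
ferrous sulfate heptahydrate: 48.4 µmol/L × 278.01 g/mol × 3.21 L ÷ 1000 = 43.19 mg
casamino acids: 13.8 g/L × 3.21 L = 44.30 g

nickel chloride hexahydrate 20.68 mg; ferrous sulfate heptahydrate 43.19 mg; casamino acids 44.30 g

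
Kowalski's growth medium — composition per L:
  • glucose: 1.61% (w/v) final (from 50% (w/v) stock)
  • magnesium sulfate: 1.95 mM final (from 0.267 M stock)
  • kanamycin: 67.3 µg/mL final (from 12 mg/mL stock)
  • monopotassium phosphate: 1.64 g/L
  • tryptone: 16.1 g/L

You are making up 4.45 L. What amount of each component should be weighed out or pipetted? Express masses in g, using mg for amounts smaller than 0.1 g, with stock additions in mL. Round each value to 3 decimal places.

glucose 143.290 mL; magnesium sulfate 32.500 mL; kanamycin 24.957 mL; monopotassium phosphate 7.298 g; tryptone 71.645 g

Scale factor relative to 1 L: 4.45.
glucose: dilute stock: 1.61% ÷ 50% × 4450 mL = 143.290 mL
magnesium sulfate: C1V1 = C2V2 → 1.95 mM × 4450 mL ÷ 267 mM = 32.500 mL
kanamycin: V = C2·V2/C1 = 67.3 µg/mL × 4450 mL ÷ 12000 µg/mL = 24.957 mL
monopotassium phosphate: 1.64 g/L × 4.45 L = 7.298 g
tryptone: 16.1 g/L × 4.45 L = 71.645 g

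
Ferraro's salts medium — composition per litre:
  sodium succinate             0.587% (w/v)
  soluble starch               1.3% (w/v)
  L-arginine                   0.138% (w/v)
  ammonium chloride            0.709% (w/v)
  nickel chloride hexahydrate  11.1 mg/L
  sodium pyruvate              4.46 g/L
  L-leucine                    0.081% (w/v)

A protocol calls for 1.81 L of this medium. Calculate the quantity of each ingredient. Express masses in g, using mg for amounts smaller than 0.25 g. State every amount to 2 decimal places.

Scale factor relative to 1 L: 1.81.
sodium succinate: 0.587% w/v = 5.87 g/L → 5.87 × 1.81 L = 10.62 g
soluble starch: 1.3% w/v = 13 g/L → 13 × 1.81 L = 23.53 g
L-arginine: 0.138 g per 100 mL × 1810 mL ÷ 100 = 2.50 g
ammonium chloride: 0.709 g per 100 mL × 1810 mL ÷ 100 = 12.83 g
nickel chloride hexahydrate: 11.1 mg/L × 1.81 L = 20.09 mg
sodium pyruvate: 4.46 g/L × 1.81 L = 8.07 g
L-leucine: 0.081% w/v = 0.81 g/L → 0.81 × 1.81 L = 1.47 g

sodium succinate 10.62 g; soluble starch 23.53 g; L-arginine 2.50 g; ammonium chloride 12.83 g; nickel chloride hexahydrate 20.09 mg; sodium pyruvate 8.07 g; L-leucine 1.47 g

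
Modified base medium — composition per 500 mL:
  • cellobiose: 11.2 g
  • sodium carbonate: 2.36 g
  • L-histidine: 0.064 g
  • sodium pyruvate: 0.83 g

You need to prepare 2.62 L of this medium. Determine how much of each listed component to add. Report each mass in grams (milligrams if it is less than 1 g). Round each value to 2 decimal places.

cellobiose 58.69 g; sodium carbonate 12.37 g; L-histidine 335.36 mg; sodium pyruvate 4.35 g

Ratio of target to recipe volume: 2620 / 500 = 5.24.
cellobiose: 11.2 g × (2620 mL / 500 mL) = 58.69 g
sodium carbonate: 2.36 g × (2620 mL / 500 mL) = 12.37 g
L-histidine: 0.064 g × (2620 mL / 500 mL) = 0.33536 g = 335.36 mg
sodium pyruvate: 0.83 g × (2620 mL / 500 mL) = 4.35 g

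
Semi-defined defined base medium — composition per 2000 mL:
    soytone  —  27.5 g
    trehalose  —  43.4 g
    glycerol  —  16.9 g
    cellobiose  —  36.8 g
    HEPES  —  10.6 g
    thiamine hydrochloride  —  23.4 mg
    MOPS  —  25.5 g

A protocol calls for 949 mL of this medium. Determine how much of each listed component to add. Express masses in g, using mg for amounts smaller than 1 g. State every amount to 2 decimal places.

soytone 13.05 g; trehalose 20.59 g; glycerol 8.02 g; cellobiose 17.46 g; HEPES 5.03 g; thiamine hydrochloride 11.10 mg; MOPS 12.10 g

Ratio of target to recipe volume: 949 / 2000 = 0.4745.
soytone: 27.5 g × (949 mL / 2000 mL) = 13.05 g
trehalose: 43.4 g × (949 mL / 2000 mL) = 20.59 g
glycerol: 16.9 g × (949 mL / 2000 mL) = 8.02 g
cellobiose: 36.8 g × (949 mL / 2000 mL) = 17.46 g
HEPES: 10.6 g × (949 mL / 2000 mL) = 5.03 g
thiamine hydrochloride: 23.4 mg × (949 mL / 2000 mL) = 11.10 mg
MOPS: 25.5 g × (949 mL / 2000 mL) = 12.10 g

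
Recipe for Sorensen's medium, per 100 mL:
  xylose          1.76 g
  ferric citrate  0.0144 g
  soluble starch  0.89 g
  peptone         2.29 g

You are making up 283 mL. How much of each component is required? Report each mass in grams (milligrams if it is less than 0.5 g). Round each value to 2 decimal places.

xylose 4.98 g; ferric citrate 40.75 mg; soluble starch 2.52 g; peptone 6.48 g

Scale factor = 283 mL / 100 mL = 2.83.
xylose: 1.76 g × (283 mL / 100 mL) = 4.98 g
ferric citrate: 0.0144 g × (283 mL / 100 mL) = 0.040752 g = 40.75 mg
soluble starch: 0.89 g × (283 mL / 100 mL) = 2.52 g
peptone: 2.29 g × (283 mL / 100 mL) = 6.48 g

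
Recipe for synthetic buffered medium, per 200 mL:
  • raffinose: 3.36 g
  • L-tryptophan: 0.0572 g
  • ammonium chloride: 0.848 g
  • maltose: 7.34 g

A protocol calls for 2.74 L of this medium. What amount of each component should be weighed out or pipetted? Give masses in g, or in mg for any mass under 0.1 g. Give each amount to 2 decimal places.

Ratio of target to recipe volume: 2740 / 200 = 13.7.
raffinose: 3.36 g × (2740 mL / 200 mL) = 46.03 g
L-tryptophan: 0.0572 g × (2740 mL / 200 mL) = 0.78 g
ammonium chloride: 0.848 g × (2740 mL / 200 mL) = 11.62 g
maltose: 7.34 g × (2740 mL / 200 mL) = 100.56 g

raffinose 46.03 g; L-tryptophan 0.78 g; ammonium chloride 11.62 g; maltose 100.56 g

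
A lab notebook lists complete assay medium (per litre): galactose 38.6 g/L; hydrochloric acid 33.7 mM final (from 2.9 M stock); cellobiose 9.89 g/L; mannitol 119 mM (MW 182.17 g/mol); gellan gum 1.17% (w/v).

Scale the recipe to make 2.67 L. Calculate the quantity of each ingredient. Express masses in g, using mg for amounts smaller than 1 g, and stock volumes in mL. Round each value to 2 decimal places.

galactose 103.06 g; hydrochloric acid 31.03 mL; cellobiose 26.41 g; mannitol 57.88 g; gellan gum 31.24 g

Scale factor relative to 1 L: 2.67.
galactose: 38.6 g/L × 2.67 L = 103.06 g
hydrochloric acid: V = C2·V2/C1 = 33.7 mM × 2670 mL ÷ 2900 mM = 31.03 mL
cellobiose: 9.89 g/L × 2.67 L = 26.41 g
mannitol: 119 mmol/L × 182.17 g/mol × 2.67 L ÷ 1000 = 57.88 g
gellan gum: 1.17 g per 100 mL × 2670 mL ÷ 100 = 31.24 g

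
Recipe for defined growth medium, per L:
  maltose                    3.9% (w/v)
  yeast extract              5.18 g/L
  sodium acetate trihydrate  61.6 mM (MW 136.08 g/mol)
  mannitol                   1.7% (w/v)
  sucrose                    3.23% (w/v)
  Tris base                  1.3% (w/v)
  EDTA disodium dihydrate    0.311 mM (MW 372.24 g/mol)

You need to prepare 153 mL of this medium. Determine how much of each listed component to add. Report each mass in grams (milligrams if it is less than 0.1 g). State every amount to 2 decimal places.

Working volume: 153 mL = 0.153 L.
maltose: 3.9% w/v = 39 g/L → 39 × 0.153 L = 5.97 g
yeast extract: 5.18 g/L × 0.153 L = 0.79 g
sodium acetate trihydrate: 61.6 mmol/L × 136.08 g/mol × 0.153 L ÷ 1000 = 1.28 g
mannitol: 1.7 g per 100 mL × 153 mL ÷ 100 = 2.60 g
sucrose: 3.23 g per 100 mL × 153 mL ÷ 100 = 4.94 g
Tris base: 1.3% w/v = 13 g/L → 13 × 0.153 L = 1.99 g
EDTA disodium dihydrate: 0.311 mmol/L × 372.24 mg/mmol × 0.153 L = 17.71 mg

maltose 5.97 g; yeast extract 0.79 g; sodium acetate trihydrate 1.28 g; mannitol 2.60 g; sucrose 4.94 g; Tris base 1.99 g; EDTA disodium dihydrate 17.71 mg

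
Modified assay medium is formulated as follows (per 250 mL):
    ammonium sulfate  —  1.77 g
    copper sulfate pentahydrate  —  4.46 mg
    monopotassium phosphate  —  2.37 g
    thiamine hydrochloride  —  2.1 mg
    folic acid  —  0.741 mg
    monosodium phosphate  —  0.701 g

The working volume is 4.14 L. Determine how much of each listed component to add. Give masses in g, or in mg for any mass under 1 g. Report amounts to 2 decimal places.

ammonium sulfate 29.31 g; copper sulfate pentahydrate 73.86 mg; monopotassium phosphate 39.25 g; thiamine hydrochloride 34.78 mg; folic acid 12.27 mg; monosodium phosphate 11.61 g

Scale factor = 4140 mL / 250 mL = 16.56.
ammonium sulfate: 1.77 g × (4140 mL / 250 mL) = 29.31 g
copper sulfate pentahydrate: 4.46 mg × (4140 mL / 250 mL) = 73.86 mg
monopotassium phosphate: 2.37 g × (4140 mL / 250 mL) = 39.25 g
thiamine hydrochloride: 2.1 mg × (4140 mL / 250 mL) = 34.78 mg
folic acid: 0.741 mg × (4140 mL / 250 mL) = 12.27 mg
monosodium phosphate: 0.701 g × (4140 mL / 250 mL) = 11.61 g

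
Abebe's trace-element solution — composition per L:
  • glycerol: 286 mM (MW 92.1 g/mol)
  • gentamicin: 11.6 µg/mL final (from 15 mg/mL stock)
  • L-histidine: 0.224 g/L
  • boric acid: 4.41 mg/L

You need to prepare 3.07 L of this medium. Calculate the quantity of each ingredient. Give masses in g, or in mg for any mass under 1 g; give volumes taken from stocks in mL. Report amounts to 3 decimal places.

Working volume: 3.07 L.
glycerol: 286 mmol/L × 92.1 g/mol × 3.07 L ÷ 1000 = 80.866 g
gentamicin: dilute stock: 11.6 µg/mL × 3070 mL ÷ 15000 µg/mL = 2.374 mL
L-histidine: 0.224 g/L × 3.07 L = 0.68768 g = 687.680 mg
boric acid: 4.41 mg/L × 3.07 L = 13.539 mg

glycerol 80.866 g; gentamicin 2.374 mL; L-histidine 687.680 mg; boric acid 13.539 mg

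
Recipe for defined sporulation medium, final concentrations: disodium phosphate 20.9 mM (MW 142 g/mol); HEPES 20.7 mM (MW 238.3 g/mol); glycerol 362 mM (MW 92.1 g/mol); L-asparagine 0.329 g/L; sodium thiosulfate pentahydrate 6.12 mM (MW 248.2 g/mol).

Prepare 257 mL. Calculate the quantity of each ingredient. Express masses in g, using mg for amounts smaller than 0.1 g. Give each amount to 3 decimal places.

Working volume: 257 mL = 0.257 L.
disodium phosphate: 20.9 mmol/L × 142 g/mol × 0.257 L ÷ 1000 = 0.763 g
HEPES: 20.7 mmol/L × 238.3 g/mol × 0.257 L ÷ 1000 = 1.268 g
glycerol: 362 mmol/L × 92.1 g/mol × 0.257 L ÷ 1000 = 8.568 g
L-asparagine: 0.329 g/L × 0.257 L = 0.084553 g = 84.553 mg
sodium thiosulfate pentahydrate: 6.12 mmol/L × 248.2 g/mol × 0.257 L ÷ 1000 = 0.390 g

disodium phosphate 0.763 g; HEPES 1.268 g; glycerol 8.568 g; L-asparagine 84.553 mg; sodium thiosulfate pentahydrate 0.390 g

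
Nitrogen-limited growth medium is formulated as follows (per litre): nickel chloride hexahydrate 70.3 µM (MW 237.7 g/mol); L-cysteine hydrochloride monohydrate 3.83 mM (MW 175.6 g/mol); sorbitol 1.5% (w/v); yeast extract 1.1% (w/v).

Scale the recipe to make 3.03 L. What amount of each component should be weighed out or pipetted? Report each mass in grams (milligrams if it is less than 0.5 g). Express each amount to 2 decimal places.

Working volume: 3.03 L.
nickel chloride hexahydrate: 70.3 µmol/L × 237.7 g/mol × 3.03 L ÷ 1000 = 50.63 mg
L-cysteine hydrochloride monohydrate: 3.83 mmol/L × 175.6 g/mol × 3.03 L ÷ 1000 = 2.04 g
sorbitol: 1.5 g per 100 mL × 3030 mL ÷ 100 = 45.45 g
yeast extract: 1.1 g per 100 mL × 3030 mL ÷ 100 = 33.33 g

nickel chloride hexahydrate 50.63 mg; L-cysteine hydrochloride monohydrate 2.04 g; sorbitol 45.45 g; yeast extract 33.33 g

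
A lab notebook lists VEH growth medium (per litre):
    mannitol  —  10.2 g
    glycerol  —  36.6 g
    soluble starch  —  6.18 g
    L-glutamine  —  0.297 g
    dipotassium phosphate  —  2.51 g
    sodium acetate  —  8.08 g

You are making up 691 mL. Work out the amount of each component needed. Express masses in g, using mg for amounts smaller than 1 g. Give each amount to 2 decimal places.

Scale factor = 691 mL / 1000 mL = 0.691.
mannitol: 10.2 g × (691 mL / 1000 mL) = 7.05 g
glycerol: 36.6 g × (691 mL / 1000 mL) = 25.29 g
soluble starch: 6.18 g × (691 mL / 1000 mL) = 4.27 g
L-glutamine: 0.297 g × (691 mL / 1000 mL) = 0.205227 g = 205.23 mg
dipotassium phosphate: 2.51 g × (691 mL / 1000 mL) = 1.73 g
sodium acetate: 8.08 g × (691 mL / 1000 mL) = 5.58 g

mannitol 7.05 g; glycerol 25.29 g; soluble starch 4.27 g; L-glutamine 205.23 mg; dipotassium phosphate 1.73 g; sodium acetate 5.58 g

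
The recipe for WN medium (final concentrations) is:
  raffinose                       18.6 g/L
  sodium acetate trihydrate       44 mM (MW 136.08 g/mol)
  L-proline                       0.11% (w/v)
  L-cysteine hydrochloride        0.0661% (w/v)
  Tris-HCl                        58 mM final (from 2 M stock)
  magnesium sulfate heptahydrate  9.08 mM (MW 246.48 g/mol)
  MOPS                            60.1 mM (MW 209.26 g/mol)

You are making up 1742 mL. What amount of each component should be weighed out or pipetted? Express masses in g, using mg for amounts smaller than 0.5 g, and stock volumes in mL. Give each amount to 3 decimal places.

Working volume: 1742 mL = 1.742 L.
raffinose: 18.6 g/L × 1.742 L = 32.401 g
sodium acetate trihydrate: 44 mmol/L × 136.08 g/mol × 1.742 L ÷ 1000 = 10.430 g
L-proline: 0.11 g per 100 mL × 1742 mL ÷ 100 = 1.916 g
L-cysteine hydrochloride: 0.0661% w/v = 0.661 g/L → 0.661 × 1.742 L = 1.151 g
Tris-HCl: dilute stock: 58 mM × 1742 mL ÷ 2000 mM = 50.518 mL
magnesium sulfate heptahydrate: 9.08 mmol/L × 246.48 g/mol × 1.742 L ÷ 1000 = 3.899 g
MOPS: 60.1 mmol/L × 209.26 g/mol × 1.742 L ÷ 1000 = 21.908 g

raffinose 32.401 g; sodium acetate trihydrate 10.430 g; L-proline 1.916 g; L-cysteine hydrochloride 1.151 g; Tris-HCl 50.518 mL; magnesium sulfate heptahydrate 3.899 g; MOPS 21.908 g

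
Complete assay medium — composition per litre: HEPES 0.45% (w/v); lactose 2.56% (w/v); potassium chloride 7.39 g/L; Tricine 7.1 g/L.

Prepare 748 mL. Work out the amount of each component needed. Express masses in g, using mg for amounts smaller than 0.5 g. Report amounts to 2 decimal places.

HEPES 3.37 g; lactose 19.15 g; potassium chloride 5.53 g; Tricine 5.31 g

Working volume: 748 mL = 0.748 L.
HEPES: 0.45 g per 100 mL × 748 mL ÷ 100 = 3.37 g
lactose: 2.56% w/v = 25.6 g/L → 25.6 × 0.748 L = 19.15 g
potassium chloride: 7.39 g/L × 0.748 L = 5.53 g
Tricine: 7.1 g/L × 0.748 L = 5.31 g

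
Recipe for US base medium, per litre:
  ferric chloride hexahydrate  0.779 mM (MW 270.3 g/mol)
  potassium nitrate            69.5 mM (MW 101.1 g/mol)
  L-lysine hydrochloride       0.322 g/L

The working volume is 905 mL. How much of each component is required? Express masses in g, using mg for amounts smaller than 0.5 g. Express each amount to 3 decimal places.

Working volume: 905 mL = 0.905 L.
ferric chloride hexahydrate: 0.779 mmol/L × 270.3 mg/mmol × 0.905 L = 190.560 mg
potassium nitrate: 69.5 mmol/L × 101.1 g/mol × 0.905 L ÷ 1000 = 6.359 g
L-lysine hydrochloride: 0.322 g/L × 0.905 L = 0.29141 g = 291.410 mg

ferric chloride hexahydrate 190.560 mg; potassium nitrate 6.359 g; L-lysine hydrochloride 291.410 mg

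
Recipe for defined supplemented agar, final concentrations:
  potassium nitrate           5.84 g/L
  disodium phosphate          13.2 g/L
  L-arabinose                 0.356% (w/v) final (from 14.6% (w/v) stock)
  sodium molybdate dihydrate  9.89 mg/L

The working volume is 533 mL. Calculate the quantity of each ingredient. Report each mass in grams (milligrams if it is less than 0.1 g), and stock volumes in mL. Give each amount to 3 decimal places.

potassium nitrate 3.113 g; disodium phosphate 7.036 g; L-arabinose 12.996 mL; sodium molybdate dihydrate 5.271 mg

Target volume = 533 mL = 0.533 L.
potassium nitrate: 5.84 g/L × 0.533 L = 3.113 g
disodium phosphate: 13.2 g/L × 0.533 L = 7.036 g
L-arabinose: dilute stock: 0.356% ÷ 14.6% × 533 mL = 12.996 mL
sodium molybdate dihydrate: 9.89 mg/L × 0.533 L = 5.271 mg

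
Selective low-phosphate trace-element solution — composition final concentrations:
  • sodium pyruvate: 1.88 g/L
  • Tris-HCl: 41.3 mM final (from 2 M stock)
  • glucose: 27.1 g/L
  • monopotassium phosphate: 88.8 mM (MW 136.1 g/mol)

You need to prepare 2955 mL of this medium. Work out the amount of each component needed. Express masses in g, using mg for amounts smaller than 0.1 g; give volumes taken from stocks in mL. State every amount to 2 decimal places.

sodium pyruvate 5.56 g; Tris-HCl 61.02 mL; glucose 80.08 g; monopotassium phosphate 35.71 g

Target volume = 2955 mL = 2.955 L.
sodium pyruvate: 1.88 g/L × 2.955 L = 5.56 g
Tris-HCl: dilute stock: 41.3 mM × 2955 mL ÷ 2000 mM = 61.02 mL
glucose: 27.1 g/L × 2.955 L = 80.08 g
monopotassium phosphate: 88.8 mmol/L × 136.1 g/mol × 2.955 L ÷ 1000 = 35.71 g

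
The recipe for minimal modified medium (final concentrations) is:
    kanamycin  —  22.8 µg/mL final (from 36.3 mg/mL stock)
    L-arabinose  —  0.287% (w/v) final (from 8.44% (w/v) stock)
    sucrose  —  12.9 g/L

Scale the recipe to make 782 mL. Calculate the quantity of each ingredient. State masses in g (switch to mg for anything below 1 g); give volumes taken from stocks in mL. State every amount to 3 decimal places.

Scale factor relative to 1 L: 0.782.
kanamycin: C1V1 = C2V2 → 22.8 µg/mL × 782 mL ÷ 36300 µg/mL = 0.491 mL
L-arabinose: dilute stock: 0.287% ÷ 8.44% × 782 mL = 26.592 mL
sucrose: 12.9 g/L × 0.782 L = 10.088 g

kanamycin 0.491 mL; L-arabinose 26.592 mL; sucrose 10.088 g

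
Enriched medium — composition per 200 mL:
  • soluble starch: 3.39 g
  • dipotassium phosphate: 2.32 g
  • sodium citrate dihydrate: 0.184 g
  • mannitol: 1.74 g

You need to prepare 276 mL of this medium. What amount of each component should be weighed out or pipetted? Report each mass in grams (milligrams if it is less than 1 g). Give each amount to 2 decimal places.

soluble starch 4.68 g; dipotassium phosphate 3.20 g; sodium citrate dihydrate 253.92 mg; mannitol 2.40 g

Scale factor = 276 mL / 200 mL = 1.38.
soluble starch: 3.39 g × (276 mL / 200 mL) = 4.68 g
dipotassium phosphate: 2.32 g × (276 mL / 200 mL) = 3.20 g
sodium citrate dihydrate: 0.184 g × (276 mL / 200 mL) = 0.25392 g = 253.92 mg
mannitol: 1.74 g × (276 mL / 200 mL) = 2.40 g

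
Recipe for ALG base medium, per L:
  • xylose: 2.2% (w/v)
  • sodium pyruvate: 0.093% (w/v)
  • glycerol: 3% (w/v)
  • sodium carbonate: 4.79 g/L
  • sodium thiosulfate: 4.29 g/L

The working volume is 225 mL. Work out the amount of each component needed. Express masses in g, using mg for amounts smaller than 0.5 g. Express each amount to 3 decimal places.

Target volume = 225 mL = 0.225 L.
xylose: 2.2 g per 100 mL × 225 mL ÷ 100 = 4.950 g
sodium pyruvate: 0.093 g per 100 mL × 225 mL ÷ 100 = 0.20925 g = 209.250 mg
glycerol: 3 g per 100 mL × 225 mL ÷ 100 = 6.750 g
sodium carbonate: 4.79 g/L × 0.225 L = 1.078 g
sodium thiosulfate: 4.29 g/L × 0.225 L = 0.965 g

xylose 4.950 g; sodium pyruvate 209.250 mg; glycerol 6.750 g; sodium carbonate 1.078 g; sodium thiosulfate 0.965 g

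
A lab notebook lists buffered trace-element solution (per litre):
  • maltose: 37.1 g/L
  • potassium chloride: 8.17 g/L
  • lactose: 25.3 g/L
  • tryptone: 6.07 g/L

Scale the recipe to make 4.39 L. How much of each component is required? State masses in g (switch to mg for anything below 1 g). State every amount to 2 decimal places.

maltose 162.87 g; potassium chloride 35.87 g; lactose 111.07 g; tryptone 26.65 g

Scale factor relative to 1 L: 4.39.
maltose: 37.1 g/L × 4.39 L = 162.87 g
potassium chloride: 8.17 g/L × 4.39 L = 35.87 g
lactose: 25.3 g/L × 4.39 L = 111.07 g
tryptone: 6.07 g/L × 4.39 L = 26.65 g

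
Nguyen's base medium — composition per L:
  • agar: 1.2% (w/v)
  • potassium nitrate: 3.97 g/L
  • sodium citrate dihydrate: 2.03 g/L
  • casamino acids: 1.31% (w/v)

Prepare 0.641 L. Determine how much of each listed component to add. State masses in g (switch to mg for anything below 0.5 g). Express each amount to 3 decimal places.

Working volume: 0.641 L.
agar: 1.2 g per 100 mL × 641 mL ÷ 100 = 7.692 g
potassium nitrate: 3.97 g/L × 0.641 L = 2.545 g
sodium citrate dihydrate: 2.03 g/L × 0.641 L = 1.301 g
casamino acids: 1.31% w/v = 13.1 g/L → 13.1 × 0.641 L = 8.397 g

agar 7.692 g; potassium nitrate 2.545 g; sodium citrate dihydrate 1.301 g; casamino acids 8.397 g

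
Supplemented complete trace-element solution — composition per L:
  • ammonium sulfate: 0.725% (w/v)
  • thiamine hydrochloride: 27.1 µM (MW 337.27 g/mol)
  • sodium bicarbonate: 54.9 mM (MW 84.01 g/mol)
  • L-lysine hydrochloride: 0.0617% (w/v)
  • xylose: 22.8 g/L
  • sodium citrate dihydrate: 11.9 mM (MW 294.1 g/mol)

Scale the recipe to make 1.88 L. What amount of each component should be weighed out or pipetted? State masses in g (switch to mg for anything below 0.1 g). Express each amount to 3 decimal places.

Working volume: 1.88 L.
ammonium sulfate: 0.725% w/v = 7.25 g/L → 7.25 × 1.88 L = 13.630 g
thiamine hydrochloride: 27.1 µmol/L × 337.27 g/mol × 1.88 L ÷ 1000 = 17.183 mg
sodium bicarbonate: 54.9 mmol/L × 84.01 g/mol × 1.88 L ÷ 1000 = 8.671 g
L-lysine hydrochloride: 0.0617 g per 100 mL × 1880 mL ÷ 100 = 1.160 g
xylose: 22.8 g/L × 1.88 L = 42.864 g
sodium citrate dihydrate: 11.9 mmol/L × 294.1 g/mol × 1.88 L ÷ 1000 = 6.580 g

ammonium sulfate 13.630 g; thiamine hydrochloride 17.183 mg; sodium bicarbonate 8.671 g; L-lysine hydrochloride 1.160 g; xylose 42.864 g; sodium citrate dihydrate 6.580 g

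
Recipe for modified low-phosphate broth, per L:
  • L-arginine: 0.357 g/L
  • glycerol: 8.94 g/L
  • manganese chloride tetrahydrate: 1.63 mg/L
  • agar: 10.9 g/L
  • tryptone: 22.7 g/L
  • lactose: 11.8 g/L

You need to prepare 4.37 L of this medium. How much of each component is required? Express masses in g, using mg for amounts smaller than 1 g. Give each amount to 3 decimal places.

Working volume: 4.37 L.
L-arginine: 0.357 g/L × 4.37 L = 1.560 g
glycerol: 8.94 g/L × 4.37 L = 39.068 g
manganese chloride tetrahydrate: 1.63 mg/L × 4.37 L = 7.123 mg
agar: 10.9 g/L × 4.37 L = 47.633 g
tryptone: 22.7 g/L × 4.37 L = 99.199 g
lactose: 11.8 g/L × 4.37 L = 51.566 g

L-arginine 1.560 g; glycerol 39.068 g; manganese chloride tetrahydrate 7.123 mg; agar 47.633 g; tryptone 99.199 g; lactose 51.566 g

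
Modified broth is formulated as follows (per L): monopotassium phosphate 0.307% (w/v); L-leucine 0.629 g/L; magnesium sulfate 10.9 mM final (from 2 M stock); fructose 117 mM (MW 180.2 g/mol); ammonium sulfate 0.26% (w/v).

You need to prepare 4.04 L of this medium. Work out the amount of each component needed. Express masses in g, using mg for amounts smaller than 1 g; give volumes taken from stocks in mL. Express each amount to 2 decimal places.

Scale factor relative to 1 L: 4.04.
monopotassium phosphate: 0.307 g per 100 mL × 4040 mL ÷ 100 = 12.40 g
L-leucine: 0.629 g/L × 4.04 L = 2.54 g
magnesium sulfate: dilute stock: 10.9 mM × 4040 mL ÷ 2000 mM = 22.02 mL
fructose: 117 mmol/L × 180.2 g/mol × 4.04 L ÷ 1000 = 85.18 g
ammonium sulfate: 0.26 g per 100 mL × 4040 mL ÷ 100 = 10.50 g

monopotassium phosphate 12.40 g; L-leucine 2.54 g; magnesium sulfate 22.02 mL; fructose 85.18 g; ammonium sulfate 10.50 g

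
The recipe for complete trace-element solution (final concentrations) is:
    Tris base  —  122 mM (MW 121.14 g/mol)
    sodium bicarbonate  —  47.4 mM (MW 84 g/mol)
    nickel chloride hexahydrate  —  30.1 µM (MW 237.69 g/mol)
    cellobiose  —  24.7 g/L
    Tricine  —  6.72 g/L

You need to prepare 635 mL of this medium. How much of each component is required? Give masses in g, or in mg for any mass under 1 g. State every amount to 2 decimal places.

Tris base 9.38 g; sodium bicarbonate 2.53 g; nickel chloride hexahydrate 4.54 mg; cellobiose 15.68 g; Tricine 4.27 g

Scale factor relative to 1 L: 0.635.
Tris base: 122 mmol/L × 121.14 g/mol × 0.635 L ÷ 1000 = 9.38 g
sodium bicarbonate: 47.4 mmol/L × 84 g/mol × 0.635 L ÷ 1000 = 2.53 g
nickel chloride hexahydrate: 30.1 µmol/L × 237.69 g/mol × 0.635 L ÷ 1000 = 4.54 mg
cellobiose: 24.7 g/L × 0.635 L = 15.68 g
Tricine: 6.72 g/L × 0.635 L = 4.27 g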